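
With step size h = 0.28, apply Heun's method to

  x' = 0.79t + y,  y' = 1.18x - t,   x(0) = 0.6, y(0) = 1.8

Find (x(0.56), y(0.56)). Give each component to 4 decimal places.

1.8703, 2.4136

Heun on (x,y): k1 = f(t_n, state_n); k2 = f(t_n + h, state_n + h·k1); state_{n+1} = state_n + (h/2)·(k1 + k2).
0.000000: (0.600000, 1.800000)
  k1 = (1.800000, 0.708000)
  predictor → (1.104000, 1.998240)
  k2 = (2.219440, 1.022720)
  → (1.162722, 2.042301)
0.280000: (1.162722, 2.042301)
  k1 = (2.263501, 1.092011)
  predictor → (1.796502, 2.348064)
  k2 = (2.790464, 1.559872)
  → (1.870277, 2.413565)
(x(0.56), y(0.56)) ≈ (1.8703, 2.4136)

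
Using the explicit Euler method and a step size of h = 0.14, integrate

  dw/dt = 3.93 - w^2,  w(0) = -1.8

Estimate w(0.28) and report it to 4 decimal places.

Euler: w_{n+1} = w_n + h·f(t_n, w_n).
t=0.000000, w=-1.800000: f=0.690000 → w ← -1.800000 + 0.14·0.690000 = -1.703400
t=0.140000, w=-1.703400: f=1.028428 → w ← -1.703400 + 0.14·1.028428 = -1.559420
w(0.28) ≈ -1.5594

-1.5594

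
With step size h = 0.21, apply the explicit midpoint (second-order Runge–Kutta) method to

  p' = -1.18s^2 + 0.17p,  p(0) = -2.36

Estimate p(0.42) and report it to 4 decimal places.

-2.5622

Midpoint: k1 = f(s_n, p_n); k2 = f(s_n + h/2, p_n + (h/2)·k1); p_{n+1} = p_n + h·k2.
s=0.000000, p=-2.360000:
  k1 = f(0.000000, -2.360000) = -0.401200
  k2 = f(0.105000, -2.402126) = -0.421371
  p ← -2.360000 + 0.21·(-0.421371) = -2.448488
s=0.210000, p=-2.448488:
  k1 = f(0.210000, -2.448488) = -0.468281
  k2 = f(0.315000, -2.497657) = -0.541687
  p ← -2.448488 + 0.21·(-0.541687) = -2.562242
p(0.42) ≈ -2.5622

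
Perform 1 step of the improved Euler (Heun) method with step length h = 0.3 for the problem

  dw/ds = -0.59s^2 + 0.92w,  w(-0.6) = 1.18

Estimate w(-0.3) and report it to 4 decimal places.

1.5020

Heun: k1 = f(s_n, w_n); k2 = f(s_n + h, w_n + h·k1); w_{n+1} = w_n + (h/2)·(k1 + k2).
s=-0.600000, w=1.180000:
  k1 = f(-0.600000, 1.180000) = 0.873200
  k2 = f(-0.300000, 1.441960) = 1.273503
  w ← 1.180000 + (0.3/2)·(0.873200 + 1.273503) = 1.502005
w(-0.3) ≈ 1.5020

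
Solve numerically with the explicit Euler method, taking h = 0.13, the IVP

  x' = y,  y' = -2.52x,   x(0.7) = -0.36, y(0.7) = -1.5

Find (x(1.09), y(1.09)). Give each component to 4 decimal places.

-0.8907, -0.9596

Euler on (x,y): x_{n+1} = x_n + h·x', y_{n+1} = y_n + h·y'.
0.700000: (-0.360000, -1.500000); f=(-1.500000, 0.907200) → (-0.555000, -1.382064)
0.830000: (-0.555000, -1.382064); f=(-1.382064, 1.398600) → (-0.734668, -1.200246)
0.960000: (-0.734668, -1.200246); f=(-1.200246, 1.851364) → (-0.890700, -0.959569)
(x(1.09), y(1.09)) ≈ (-0.8907, -0.9596)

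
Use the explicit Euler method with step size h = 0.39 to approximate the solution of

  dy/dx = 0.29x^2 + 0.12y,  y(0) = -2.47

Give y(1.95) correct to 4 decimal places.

Euler: y_{n+1} = y_n + h·f(x_n, y_n).
x=0.000000, y=-2.470000: f=-0.296400 → y ← -2.470000 + 0.39·(-0.296400) = -2.585596
x=0.390000, y=-2.585596: f=-0.266163 → y ← -2.585596 + 0.39·(-0.266163) = -2.689399
x=0.780000, y=-2.689399: f=-0.146292 → y ← -2.689399 + 0.39·(-0.146292) = -2.746453
x=1.170000, y=-2.746453: f=0.067407 → y ← -2.746453 + 0.39·0.067407 = -2.720165
x=1.560000, y=-2.720165: f=0.379324 → y ← -2.720165 + 0.39·0.379324 = -2.572228
y(1.95) ≈ -2.5722

-2.5722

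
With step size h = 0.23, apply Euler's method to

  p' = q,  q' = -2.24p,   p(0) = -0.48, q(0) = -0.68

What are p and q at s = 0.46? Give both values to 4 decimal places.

-0.7359, -0.1048

Euler on (p,q): p_{n+1} = p_n + h·p', q_{n+1} = q_n + h·q'.
0.000000: (-0.480000, -0.680000); f=(-0.680000, 1.075200) → (-0.636400, -0.432704)
0.230000: (-0.636400, -0.432704); f=(-0.432704, 1.425536) → (-0.735922, -0.104831)
(p(0.46), q(0.46)) ≈ (-0.7359, -0.1048)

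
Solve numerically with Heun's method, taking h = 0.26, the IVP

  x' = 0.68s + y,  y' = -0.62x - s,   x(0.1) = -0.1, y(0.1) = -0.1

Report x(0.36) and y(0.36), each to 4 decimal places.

-0.0866, -0.1430

Heun on (x,y): k1 = f(s_n, state_n); k2 = f(s_n + h, state_n + h·k1); state_{n+1} = state_n + (h/2)·(k1 + k2).
0.100000: (-0.100000, -0.100000)
  k1 = (-0.032000, -0.038000)
  predictor → (-0.108320, -0.109880)
  k2 = (0.134920, -0.292842)
  → (-0.086620, -0.143009)
(x(0.36), y(0.36)) ≈ (-0.0866, -0.1430)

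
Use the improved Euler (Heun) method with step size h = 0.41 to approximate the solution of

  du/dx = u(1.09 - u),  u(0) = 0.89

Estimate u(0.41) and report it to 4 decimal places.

Heun: k1 = f(x_n, u_n); k2 = f(x_n + h, u_n + h·k1); u_{n+1} = u_n + (h/2)·(k1 + k2).
x=0.000000, u=0.890000:
  k1 = f(0.000000, 0.890000) = 0.178000
  k2 = f(0.410000, 0.962980) = 0.122318
  u ← 0.890000 + (0.41/2)·(0.178000 + 0.122318) = 0.951565
u(0.41) ≈ 0.9516

0.9516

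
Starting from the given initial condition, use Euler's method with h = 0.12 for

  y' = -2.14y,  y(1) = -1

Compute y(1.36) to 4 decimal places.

Euler: y_{n+1} = y_n + h·f(x_n, y_n).
x=1.000000, y=-1.000000: f=2.140000 → y ← -1.000000 + 0.12·2.140000 = -0.743200
x=1.120000, y=-0.743200: f=1.590448 → y ← -0.743200 + 0.12·1.590448 = -0.552346
x=1.240000, y=-0.552346: f=1.182021 → y ← -0.552346 + 0.12·1.182021 = -0.410504
y(1.36) ≈ -0.4105

-0.4105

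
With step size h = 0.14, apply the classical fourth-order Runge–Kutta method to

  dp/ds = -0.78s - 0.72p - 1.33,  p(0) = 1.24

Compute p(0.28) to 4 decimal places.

0.6477

RK4: k1 = f(s_n, p_n); k2 = f(s_n + h/2, p_n + (h/2)·k1); k3 = f(s_n + h/2, p_n + (h/2)·k2); k4 = f(s_n + h, p_n + h·k3); p_{n+1} = p_n + (h/6)·(k1 + 2k2 + 2k3 + k4).
s=0.000000, p=1.240000:
  k1 = f(0.000000, 1.240000) = -2.222800
  k2 = f(0.070000, 1.084404) = -2.165371
  k3 = f(0.070000, 1.088424) = -2.168265
  k4 = f(0.140000, 0.936443) = -2.113439
  p ← 1.240000 + (0.14/6)·(k1 + 2k2 + 2k3 + k4) = 0.936585
s=0.140000, p=0.936585:
  k1 = f(0.140000, 0.936585) = -2.113541
  k2 = f(0.210000, 0.788637) = -2.061619
  k3 = f(0.210000, 0.792271) = -2.064235
  k4 = f(0.280000, 0.647592) = -2.014666
  p ← 0.936585 + (0.14/6)·(k1 + 2k2 + 2k3 + k4) = 0.647720
p(0.28) ≈ 0.6477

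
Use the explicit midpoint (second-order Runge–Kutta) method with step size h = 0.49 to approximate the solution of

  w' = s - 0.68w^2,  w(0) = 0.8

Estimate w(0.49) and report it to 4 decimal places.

0.7599

Midpoint: k1 = f(s_n, w_n); k2 = f(s_n + h/2, w_n + (h/2)·k1); w_{n+1} = w_n + h·k2.
s=0.000000, w=0.800000:
  k1 = f(0.000000, 0.800000) = -0.435200
  k2 = f(0.245000, 0.693376) = -0.081924
  w ← 0.800000 + 0.49·(-0.081924) = 0.759857
w(0.49) ≈ 0.7599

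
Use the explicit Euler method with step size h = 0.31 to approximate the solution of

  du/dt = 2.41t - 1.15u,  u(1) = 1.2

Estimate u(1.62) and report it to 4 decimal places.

1.9564

Euler: u_{n+1} = u_n + h·f(t_n, u_n).
t=1.000000, u=1.200000: f=1.030000 → u ← 1.200000 + 0.31·1.030000 = 1.519300
t=1.310000, u=1.519300: f=1.409905 → u ← 1.519300 + 0.31·1.409905 = 1.956371
u(1.62) ≈ 1.9564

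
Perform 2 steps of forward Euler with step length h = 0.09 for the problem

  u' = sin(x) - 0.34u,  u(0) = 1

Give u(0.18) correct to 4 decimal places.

Euler: u_{n+1} = u_n + h·f(x_n, u_n).
x=0.000000, u=1.000000: f=-0.340000 → u ← 1.000000 + 0.09·(-0.340000) = 0.969400
x=0.090000, u=0.969400: f=-0.239717 → u ← 0.969400 + 0.09·(-0.239717) = 0.947825
u(0.18) ≈ 0.9478

0.9478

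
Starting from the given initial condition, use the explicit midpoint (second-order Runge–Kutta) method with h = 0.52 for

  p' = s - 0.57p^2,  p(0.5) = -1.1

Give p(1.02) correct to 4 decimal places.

Midpoint: k1 = f(s_n, p_n); k2 = f(s_n + h/2, p_n + (h/2)·k1); p_{n+1} = p_n + h·k2.
s=0.500000, p=-1.100000:
  k1 = f(0.500000, -1.100000) = -0.189700
  k2 = f(0.760000, -1.149322) = 0.007064
  p ← -1.100000 + 0.52·0.007064 = -1.096327
p(1.02) ≈ -1.0963

-1.0963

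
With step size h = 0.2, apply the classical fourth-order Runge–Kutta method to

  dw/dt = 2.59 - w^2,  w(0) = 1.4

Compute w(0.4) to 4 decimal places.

RK4: k1 = f(t_n, w_n); k2 = f(t_n + h/2, w_n + (h/2)·k1); k3 = f(t_n + h/2, w_n + (h/2)·k2); k4 = f(t_n + h, w_n + h·k3); w_{n+1} = w_n + (h/6)·(k1 + 2k2 + 2k3 + k4).
t=0.000000, w=1.400000:
  k1 = f(0.000000, 1.400000) = 0.630000
  k2 = f(0.100000, 1.463000) = 0.449631
  k3 = f(0.100000, 1.444963) = 0.502082
  k4 = f(0.200000, 1.500416) = 0.338751
  w ← 1.400000 + (0.2/6)·(k1 + 2k2 + 2k3 + k4) = 1.495739
t=0.200000, w=1.495739:
  k1 = f(0.200000, 1.495739) = 0.352764
  k2 = f(0.300000, 1.531016) = 0.245991
  k3 = f(0.300000, 1.520338) = 0.278571
  k4 = f(0.400000, 1.551453) = 0.182992
  w ← 1.495739 + (0.2/6)·(k1 + 2k2 + 2k3 + k4) = 1.548569
w(0.4) ≈ 1.5486

1.5486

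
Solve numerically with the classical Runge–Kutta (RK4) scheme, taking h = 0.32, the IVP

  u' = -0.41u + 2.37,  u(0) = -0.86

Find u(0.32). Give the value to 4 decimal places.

RK4: k1 = f(t_n, u_n); k2 = f(t_n + h/2, u_n + (h/2)·k1); k3 = f(t_n + h/2, u_n + (h/2)·k2); k4 = f(t_n + h, u_n + h·k3); u_{n+1} = u_n + (h/6)·(k1 + 2k2 + 2k3 + k4).
t=0.000000, u=-0.860000:
  k1 = f(0.000000, -0.860000) = 2.722600
  k2 = f(0.160000, -0.424384) = 2.543997
  k3 = f(0.160000, -0.452960) = 2.555714
  k4 = f(0.320000, -0.042172) = 2.387290
  u ← -0.860000 + (0.32/6)·(k1 + 2k2 + 2k3 + k4) = -0.043503
u(0.32) ≈ -0.0435

-0.0435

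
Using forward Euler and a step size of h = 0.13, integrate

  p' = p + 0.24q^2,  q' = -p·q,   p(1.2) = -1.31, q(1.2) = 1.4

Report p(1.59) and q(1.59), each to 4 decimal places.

-1.6000, 2.3241

Euler on (p,q): p_{n+1} = p_n + h·p', q_{n+1} = q_n + h·q'.
1.200000: (-1.310000, 1.400000); f=(-0.839600, 1.834000) → (-1.419148, 1.638420)
1.330000: (-1.419148, 1.638420); f=(-0.774887, 2.325160) → (-1.519883, 1.940691)
1.460000: (-1.519883, 1.940691); f=(-0.615976, 2.949624) → (-1.599960, 2.324142)
(p(1.59), q(1.59)) ≈ (-1.6000, 2.3241)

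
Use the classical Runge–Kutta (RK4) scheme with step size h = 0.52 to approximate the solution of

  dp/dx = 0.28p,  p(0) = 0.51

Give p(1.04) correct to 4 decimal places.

0.6824

RK4: k1 = f(x_n, p_n); k2 = f(x_n + h/2, p_n + (h/2)·k1); k3 = f(x_n + h/2, p_n + (h/2)·k2); k4 = f(x_n + h, p_n + h·k3); p_{n+1} = p_n + (h/6)·(k1 + 2k2 + 2k3 + k4).
x=0.000000, p=0.510000:
  k1 = f(0.000000, 0.510000) = 0.142800
  k2 = f(0.260000, 0.547128) = 0.153196
  k3 = f(0.260000, 0.549831) = 0.153953
  k4 = f(0.520000, 0.590055) = 0.165216
  p ← 0.510000 + (0.52/6)·(k1 + 2k2 + 2k3 + k4) = 0.589934
x=0.520000, p=0.589934:
  k1 = f(0.520000, 0.589934) = 0.165181
  k2 = f(0.780000, 0.632881) = 0.177207
  k3 = f(0.780000, 0.636007) = 0.178082
  k4 = f(1.040000, 0.682536) = 0.191110
  p ← 0.589934 + (0.52/6)·(k1 + 2k2 + 2k3 + k4) = 0.682396
p(1.04) ≈ 0.6824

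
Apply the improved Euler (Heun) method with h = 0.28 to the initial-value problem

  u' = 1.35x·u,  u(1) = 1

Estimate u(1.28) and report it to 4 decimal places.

1.5224

Heun: k1 = f(x_n, u_n); k2 = f(x_n + h, u_n + h·k1); u_{n+1} = u_n + (h/2)·(k1 + k2).
x=1.000000, u=1.000000:
  k1 = f(1.000000, 1.000000) = 1.350000
  k2 = f(1.280000, 1.378000) = 2.381184
  u ← 1.000000 + (0.28/2)·(1.350000 + 2.381184) = 1.522366
u(1.28) ≈ 1.5224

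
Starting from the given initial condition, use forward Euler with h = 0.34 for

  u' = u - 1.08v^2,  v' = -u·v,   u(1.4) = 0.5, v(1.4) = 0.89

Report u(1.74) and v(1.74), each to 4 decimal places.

Euler on (u,v): u_{n+1} = u_n + h·u', v_{n+1} = v_n + h·v'.
1.400000: (0.500000, 0.890000); f=(-0.355468, -0.445000) → (0.379141, 0.738700)
(u(1.74), v(1.74)) ≈ (0.3791, 0.7387)

0.3791, 0.7387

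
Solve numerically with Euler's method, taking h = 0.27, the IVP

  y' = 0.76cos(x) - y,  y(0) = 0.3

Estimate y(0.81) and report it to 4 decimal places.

Euler: y_{n+1} = y_n + h·f(x_n, y_n).
x=0.000000, y=0.300000: f=0.460000 → y ← 0.300000 + 0.27·0.460000 = 0.424200
x=0.270000, y=0.424200: f=0.308266 → y ← 0.424200 + 0.27·0.308266 = 0.507432
x=0.540000, y=0.507432: f=0.144427 → y ← 0.507432 + 0.27·0.144427 = 0.546427
y(0.81) ≈ 0.5464

0.5464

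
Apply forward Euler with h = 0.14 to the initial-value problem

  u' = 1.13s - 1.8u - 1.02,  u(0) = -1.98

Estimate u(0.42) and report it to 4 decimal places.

-1.0973

Euler: u_{n+1} = u_n + h·f(s_n, u_n).
s=0.000000, u=-1.980000: f=2.544000 → u ← -1.980000 + 0.14·2.544000 = -1.623840
s=0.140000, u=-1.623840: f=2.061112 → u ← -1.623840 + 0.14·2.061112 = -1.335284
s=0.280000, u=-1.335284: f=1.699912 → u ← -1.335284 + 0.14·1.699912 = -1.097297
u(0.42) ≈ -1.0973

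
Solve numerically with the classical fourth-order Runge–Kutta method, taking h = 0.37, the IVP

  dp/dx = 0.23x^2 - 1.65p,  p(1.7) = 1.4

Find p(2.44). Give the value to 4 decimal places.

0.8696

RK4: k1 = f(x_n, p_n); k2 = f(x_n + h/2, p_n + (h/2)·k1); k3 = f(x_n + h/2, p_n + (h/2)·k2); k4 = f(x_n + h, p_n + h·k3); p_{n+1} = p_n + (h/6)·(k1 + 2k2 + 2k3 + k4).
x=1.700000, p=1.400000:
  k1 = f(1.700000, 1.400000) = -1.645300
  k2 = f(1.885000, 1.095619) = -0.990530
  k3 = f(1.885000, 1.216752) = -1.190399
  k4 = f(2.070000, 0.959552) = -0.597735
  p ← 1.400000 + (0.37/6)·(k1 + 2k2 + 2k3 + k4) = 0.992698
x=2.070000, p=0.992698:
  k1 = f(2.070000, 0.992698) = -0.652425
  k2 = f(2.255000, 0.872000) = -0.269244
  k3 = f(2.255000, 0.942888) = -0.386210
  k4 = f(2.440000, 0.849801) = -0.032843
  p ← 0.992698 + (0.37/6)·(k1 + 2k2 + 2k3 + k4) = 0.869601
p(2.44) ≈ 0.8696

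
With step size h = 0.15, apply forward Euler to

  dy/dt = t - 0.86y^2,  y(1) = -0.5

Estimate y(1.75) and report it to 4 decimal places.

0.4129

Euler: y_{n+1} = y_n + h·f(t_n, y_n).
t=1.000000, y=-0.500000: f=0.785000 → y ← -0.500000 + 0.15·0.785000 = -0.382250
t=1.150000, y=-0.382250: f=1.024341 → y ← -0.382250 + 0.15·1.024341 = -0.228599
t=1.300000, y=-0.228599: f=1.255059 → y ← -0.228599 + 0.15·1.255059 = -0.040340
t=1.450000, y=-0.040340: f=1.448601 → y ← -0.040340 + 0.15·1.448601 = 0.176950
t=1.600000, y=0.176950: f=1.573072 → y ← 0.176950 + 0.15·1.573072 = 0.412911
y(1.75) ≈ 0.4129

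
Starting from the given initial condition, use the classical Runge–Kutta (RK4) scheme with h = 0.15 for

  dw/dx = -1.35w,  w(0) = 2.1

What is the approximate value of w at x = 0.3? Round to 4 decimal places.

RK4: k1 = f(x_n, w_n); k2 = f(x_n + h/2, w_n + (h/2)·k1); k3 = f(x_n + h/2, w_n + (h/2)·k2); k4 = f(x_n + h, w_n + h·k3); w_{n+1} = w_n + (h/6)·(k1 + 2k2 + 2k3 + k4).
x=0.000000, w=2.100000:
  k1 = f(0.000000, 2.100000) = -2.835000
  k2 = f(0.075000, 1.887375) = -2.547956
  k3 = f(0.075000, 1.908903) = -2.577019
  k4 = f(0.150000, 1.713447) = -2.313154
  w ← 2.100000 + (0.15/6)·(k1 + 2k2 + 2k3 + k4) = 1.715047
x=0.150000, w=1.715047:
  k1 = f(0.150000, 1.715047) = -2.315314
  k2 = f(0.225000, 1.541399) = -2.080888
  k3 = f(0.225000, 1.558981) = -2.104624
  k4 = f(0.300000, 1.399354) = -1.889128
  w ← 1.715047 + (0.15/6)·(k1 + 2k2 + 2k3 + k4) = 1.400661
w(0.3) ≈ 1.4007

1.4007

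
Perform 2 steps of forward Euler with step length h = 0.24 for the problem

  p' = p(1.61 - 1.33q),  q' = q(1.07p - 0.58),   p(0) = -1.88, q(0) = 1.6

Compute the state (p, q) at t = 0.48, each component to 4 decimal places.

-1.9646, 0.2649

Euler on (p,q): p_{n+1} = p_n + h·p', q_{n+1} = q_n + h·q'.
0.000000: (-1.880000, 1.600000); f=(0.973840, -4.146560) → (-1.646278, 0.604826)
0.240000: (-1.646278, 0.604826); f=(-1.326212, -1.416210) → (-1.964569, 0.264935)
(p(0.48), q(0.48)) ≈ (-1.9646, 0.2649)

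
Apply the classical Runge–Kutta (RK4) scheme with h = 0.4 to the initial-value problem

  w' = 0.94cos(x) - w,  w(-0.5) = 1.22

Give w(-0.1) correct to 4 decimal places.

RK4: k1 = f(x_n, w_n); k2 = f(x_n + h/2, w_n + (h/2)·k1); k3 = f(x_n + h/2, w_n + (h/2)·k2); k4 = f(x_n + h, w_n + h·k3); w_{n+1} = w_n + (h/6)·(k1 + 2k2 + 2k3 + k4).
x=-0.500000, w=1.220000:
  k1 = f(-0.500000, 1.220000) = -0.395072
  k2 = f(-0.300000, 1.140986) = -0.242969
  k3 = f(-0.300000, 1.171406) = -0.273390
  k4 = f(-0.100000, 1.110644) = -0.175340
  w ← 1.220000 + (0.4/6)·(k1 + 2k2 + 2k3 + k4) = 1.113125
w(-0.1) ≈ 1.1131

1.1131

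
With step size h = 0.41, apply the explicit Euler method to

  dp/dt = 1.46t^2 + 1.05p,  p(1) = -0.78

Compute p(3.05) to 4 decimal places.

13.8057

Euler: p_{n+1} = p_n + h·f(t_n, p_n).
t=1.000000, p=-0.780000: f=0.641000 → p ← -0.780000 + 0.41·0.641000 = -0.517190
t=1.410000, p=-0.517190: f=2.359576 → p ← -0.517190 + 0.41·2.359576 = 0.450236
t=1.820000, p=0.450236: f=5.308852 → p ← 0.450236 + 0.41·5.308852 = 2.626866
t=2.230000, p=2.626866: f=10.018643 → p ← 2.626866 + 0.41·10.018643 = 6.734509
t=2.640000, p=6.734509: f=17.246851 → p ← 6.734509 + 0.41·17.246851 = 13.805718
p(3.05) ≈ 13.8057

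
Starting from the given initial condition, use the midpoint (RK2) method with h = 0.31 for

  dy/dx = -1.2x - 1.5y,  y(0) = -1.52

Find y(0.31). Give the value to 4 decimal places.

Midpoint: k1 = f(x_n, y_n); k2 = f(x_n + h/2, y_n + (h/2)·k1); y_{n+1} = y_n + h·k2.
x=0.000000, y=-1.520000:
  k1 = f(0.000000, -1.520000) = 2.280000
  k2 = f(0.155000, -1.166600) = 1.563900
  y ← -1.520000 + 0.31·1.563900 = -1.035191
y(0.31) ≈ -1.0352

-1.0352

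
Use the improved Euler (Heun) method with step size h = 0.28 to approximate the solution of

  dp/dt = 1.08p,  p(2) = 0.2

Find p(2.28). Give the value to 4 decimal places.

Heun: k1 = f(t_n, p_n); k2 = f(t_n + h, p_n + h·k1); p_{n+1} = p_n + (h/2)·(k1 + k2).
t=2.000000, p=0.200000:
  k1 = f(2.000000, 0.200000) = 0.216000
  k2 = f(2.280000, 0.260480) = 0.281318
  p ← 0.200000 + (0.28/2)·(0.216000 + 0.281318) = 0.269625
p(2.28) ≈ 0.2696

0.2696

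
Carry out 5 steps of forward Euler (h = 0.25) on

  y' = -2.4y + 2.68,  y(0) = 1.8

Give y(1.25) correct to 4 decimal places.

1.1237

Euler: y_{n+1} = y_n + h·f(s_n, y_n).
s=0.000000, y=1.800000: f=-1.640000 → y ← 1.800000 + 0.25·(-1.640000) = 1.390000
s=0.250000, y=1.390000: f=-0.656000 → y ← 1.390000 + 0.25·(-0.656000) = 1.226000
s=0.500000, y=1.226000: f=-0.262400 → y ← 1.226000 + 0.25·(-0.262400) = 1.160400
s=0.750000, y=1.160400: f=-0.104960 → y ← 1.160400 + 0.25·(-0.104960) = 1.134160
s=1.000000, y=1.134160: f=-0.041984 → y ← 1.134160 + 0.25·(-0.041984) = 1.123664
y(1.25) ≈ 1.1237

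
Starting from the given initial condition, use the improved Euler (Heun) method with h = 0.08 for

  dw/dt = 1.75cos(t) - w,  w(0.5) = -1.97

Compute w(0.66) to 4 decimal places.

-1.4636

Heun: k1 = f(t_n, w_n); k2 = f(t_n + h, w_n + h·k1); w_{n+1} = w_n + (h/2)·(k1 + k2).
t=0.500000, w=-1.970000:
  k1 = f(0.500000, -1.970000) = 3.505769
  k2 = f(0.580000, -1.689538) = 3.153348
  w ← -1.970000 + (0.08/2)·(3.505769 + 3.153348) = -1.703635
t=0.580000, w=-1.703635:
  k1 = f(0.580000, -1.703635) = 3.167445
  k2 = f(0.660000, -1.450240) = 2.832726
  w ← -1.703635 + (0.08/2)·(3.167445 + 2.832726) = -1.463628
w(0.66) ≈ -1.4636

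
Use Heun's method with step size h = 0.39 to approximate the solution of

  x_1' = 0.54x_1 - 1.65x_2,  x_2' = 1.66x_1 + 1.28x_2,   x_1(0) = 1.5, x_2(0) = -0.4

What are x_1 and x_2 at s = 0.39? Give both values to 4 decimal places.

1.8855, 0.7495

Heun on (x_1,x_2): k1 = f(s_n, state_n); k2 = f(s_n + h, state_n + h·k1); state_{n+1} = state_n + (h/2)·(k1 + k2).
0.000000: (1.500000, -0.400000)
  k1 = (1.470000, 1.978000)
  predictor → (2.073300, 0.371420)
  k2 = (0.506739, 3.917096)
  → (1.885464, 0.749544)
(x_1(0.39), x_2(0.39)) ≈ (1.8855, 0.7495)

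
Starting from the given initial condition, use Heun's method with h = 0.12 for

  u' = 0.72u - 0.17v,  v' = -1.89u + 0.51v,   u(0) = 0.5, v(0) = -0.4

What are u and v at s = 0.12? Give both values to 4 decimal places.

Heun on (u,v): k1 = f(s_n, state_n); k2 = f(s_n + h, state_n + h·k1); state_{n+1} = state_n + (h/2)·(k1 + k2).
0.000000: (0.500000, -0.400000)
  k1 = (0.428000, -1.149000)
  predictor → (0.551360, -0.537880)
  k2 = (0.488419, -1.316389)
  → (0.554985, -0.547923)
(u(0.12), v(0.12)) ≈ (0.5550, -0.5479)

0.5550, -0.5479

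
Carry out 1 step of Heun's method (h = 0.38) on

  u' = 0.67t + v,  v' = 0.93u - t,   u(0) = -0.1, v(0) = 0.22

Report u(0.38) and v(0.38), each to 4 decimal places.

Heun on (u,v): k1 = f(t_n, state_n); k2 = f(t_n + h, state_n + h·k1); state_{n+1} = state_n + (h/2)·(k1 + k2).
0.000000: (-0.100000, 0.220000)
  k1 = (0.220000, -0.093000)
  predictor → (-0.016400, 0.184660)
  k2 = (0.439260, -0.395252)
  → (0.025259, 0.127232)
(u(0.38), v(0.38)) ≈ (0.0253, 0.1272)

0.0253, 0.1272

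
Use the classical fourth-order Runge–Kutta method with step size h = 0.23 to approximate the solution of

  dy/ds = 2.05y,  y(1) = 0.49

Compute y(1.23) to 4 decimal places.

0.7851

RK4: k1 = f(s_n, y_n); k2 = f(s_n + h/2, y_n + (h/2)·k1); k3 = f(s_n + h/2, y_n + (h/2)·k2); k4 = f(s_n + h, y_n + h·k3); y_{n+1} = y_n + (h/6)·(k1 + 2k2 + 2k3 + k4).
s=1.000000, y=0.490000:
  k1 = f(1.000000, 0.490000) = 1.004500
  k2 = f(1.115000, 0.605517) = 1.241311
  k3 = f(1.115000, 0.632751) = 1.297139
  k4 = f(1.230000, 0.788342) = 1.616101
  y ← 0.490000 + (0.23/6)·(k1 + 2k2 + 2k3 + k4) = 0.785071
y(1.23) ≈ 0.7851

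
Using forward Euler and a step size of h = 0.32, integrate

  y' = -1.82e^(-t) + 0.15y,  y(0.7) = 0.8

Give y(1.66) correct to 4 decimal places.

Euler: y_{n+1} = y_n + h·f(t_n, y_n).
t=0.700000, y=0.800000: f=-0.783785 → y ← 0.800000 + 0.32·(-0.783785) = 0.549189
t=1.020000, y=0.549189: f=-0.573904 → y ← 0.549189 + 0.32·(-0.573904) = 0.365539
t=1.340000, y=0.365539: f=-0.421728 → y ← 0.365539 + 0.32·(-0.421728) = 0.230586
y(1.66) ≈ 0.2306

0.2306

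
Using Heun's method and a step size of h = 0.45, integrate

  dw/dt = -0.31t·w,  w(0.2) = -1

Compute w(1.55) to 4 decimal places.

Heun: k1 = f(t_n, w_n); k2 = f(t_n + h, w_n + h·k1); w_{n+1} = w_n + (h/2)·(k1 + k2).
t=0.200000, w=-1.000000:
  k1 = f(0.200000, -1.000000) = 0.062000
  k2 = f(0.650000, -0.972100) = 0.195878
  w ← -1.000000 + (0.45/2)·(0.062000 + 0.195878) = -0.941977
t=0.650000, w=-0.941977:
  k1 = f(0.650000, -0.941977) = 0.189808
  k2 = f(1.100000, -0.856564) = 0.292088
  w ← -0.941977 + (0.45/2)·(0.189808 + 0.292088) = -0.833551
t=1.100000, w=-0.833551:
  k1 = f(1.100000, -0.833551) = 0.284241
  k2 = f(1.550000, -0.705642) = 0.339061
  w ← -0.833551 + (0.45/2)·(0.284241 + 0.339061) = -0.693308
w(1.55) ≈ -0.6933

-0.6933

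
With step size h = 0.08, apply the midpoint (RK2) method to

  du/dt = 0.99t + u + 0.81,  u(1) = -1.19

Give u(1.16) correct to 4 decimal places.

-1.0711

Midpoint: k1 = f(t_n, u_n); k2 = f(t_n + h/2, u_n + (h/2)·k1); u_{n+1} = u_n + h·k2.
t=1.000000, u=-1.190000:
  k1 = f(1.000000, -1.190000) = 0.610000
  k2 = f(1.040000, -1.165600) = 0.674000
  u ← -1.190000 + 0.08·0.674000 = -1.136080
t=1.080000, u=-1.136080:
  k1 = f(1.080000, -1.136080) = 0.743120
  k2 = f(1.120000, -1.106355) = 0.812445
  u ← -1.136080 + 0.08·0.812445 = -1.071084
u(1.16) ≈ -1.0711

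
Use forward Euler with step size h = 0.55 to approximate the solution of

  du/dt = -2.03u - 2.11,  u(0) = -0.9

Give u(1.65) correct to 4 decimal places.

-1.0396

Euler: u_{n+1} = u_n + h·f(t_n, u_n).
t=0.000000, u=-0.900000: f=-0.283000 → u ← -0.900000 + 0.55·(-0.283000) = -1.055650
t=0.550000, u=-1.055650: f=0.032969 → u ← -1.055650 + 0.55·0.032969 = -1.037517
t=1.100000, u=-1.037517: f=-0.003841 → u ← -1.037517 + 0.55·(-0.003841) = -1.039629
u(1.65) ≈ -1.0396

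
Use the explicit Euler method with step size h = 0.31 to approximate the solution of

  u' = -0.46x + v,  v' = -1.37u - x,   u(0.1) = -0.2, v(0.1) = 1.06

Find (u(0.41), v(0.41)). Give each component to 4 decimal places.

0.1143, 1.1139

Euler on (u,v): u_{n+1} = u_n + h·u', v_{n+1} = v_n + h·v'.
0.100000: (-0.200000, 1.060000); f=(1.014000, 0.174000) → (0.114340, 1.113940)
(u(0.41), v(0.41)) ≈ (0.1143, 1.1139)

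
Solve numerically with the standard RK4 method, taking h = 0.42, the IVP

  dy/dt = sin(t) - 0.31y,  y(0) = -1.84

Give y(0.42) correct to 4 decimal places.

RK4: k1 = f(t_n, y_n); k2 = f(t_n + h/2, y_n + (h/2)·k1); k3 = f(t_n + h/2, y_n + (h/2)·k2); k4 = f(t_n + h, y_n + h·k3); y_{n+1} = y_n + (h/6)·(k1 + 2k2 + 2k3 + k4).
t=0.000000, y=-1.840000:
  k1 = f(0.000000, -1.840000) = 0.570400
  k2 = f(0.210000, -1.720216) = 0.741727
  k3 = f(0.210000, -1.684237) = 0.730573
  k4 = f(0.420000, -1.533159) = 0.883040
  y ← -1.840000 + (0.42/6)·(k1 + 2k2 + 2k3 + k4) = -1.532137
y(0.42) ≈ -1.5321

-1.5321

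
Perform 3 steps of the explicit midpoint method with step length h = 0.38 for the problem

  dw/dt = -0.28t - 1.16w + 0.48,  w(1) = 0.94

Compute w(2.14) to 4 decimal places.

Midpoint: k1 = f(t_n, w_n); k2 = f(t_n + h/2, w_n + (h/2)·k1); w_{n+1} = w_n + h·k2.
t=1.000000, w=0.940000:
  k1 = f(1.000000, 0.940000) = -0.890400
  k2 = f(1.190000, 0.770824) = -0.747356
  w ← 0.940000 + 0.38·(-0.747356) = 0.656005
t=1.380000, w=0.656005:
  k1 = f(1.380000, 0.656005) = -0.667366
  k2 = f(1.570000, 0.529205) = -0.573478
  w ← 0.656005 + 0.38·(-0.573478) = 0.438083
t=1.760000, w=0.438083:
  k1 = f(1.760000, 0.438083) = -0.520976
  k2 = f(1.950000, 0.339098) = -0.459353
  w ← 0.438083 + 0.38·(-0.459353) = 0.263529
w(2.14) ≈ 0.2635

0.2635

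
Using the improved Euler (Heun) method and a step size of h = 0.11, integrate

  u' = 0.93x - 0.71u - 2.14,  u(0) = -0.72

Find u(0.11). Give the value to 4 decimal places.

Heun: k1 = f(x_n, u_n); k2 = f(x_n + h, u_n + h·k1); u_{n+1} = u_n + (h/2)·(k1 + k2).
x=0.000000, u=-0.720000:
  k1 = f(0.000000, -0.720000) = -1.628800
  k2 = f(0.110000, -0.899168) = -1.399291
  u ← -0.720000 + (0.11/2)·(-1.628800 + (-1.399291)) = -0.886545
u(0.11) ≈ -0.8865

-0.8865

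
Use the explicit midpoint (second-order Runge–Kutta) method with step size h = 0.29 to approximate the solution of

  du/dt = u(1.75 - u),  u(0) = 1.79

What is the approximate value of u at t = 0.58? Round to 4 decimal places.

1.7653

Midpoint: k1 = f(t_n, u_n); k2 = f(t_n + h/2, u_n + (h/2)·k1); u_{n+1} = u_n + h·k2.
t=0.000000, u=1.790000:
  k1 = f(0.000000, 1.790000) = -0.071600
  k2 = f(0.145000, 1.779618) = -0.052709
  u ← 1.790000 + 0.29·(-0.052709) = 1.774714
t=0.290000, u=1.774714:
  k1 = f(0.290000, 1.774714) = -0.043861
  k2 = f(0.435000, 1.768355) = -0.032457
  u ← 1.774714 + 0.29·(-0.032457) = 1.765302
u(0.58) ≈ 1.7653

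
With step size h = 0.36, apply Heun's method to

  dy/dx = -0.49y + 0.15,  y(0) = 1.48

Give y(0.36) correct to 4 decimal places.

Heun: k1 = f(x_n, y_n); k2 = f(x_n + h, y_n + h·k1); y_{n+1} = y_n + (h/2)·(k1 + k2).
x=0.000000, y=1.480000:
  k1 = f(0.000000, 1.480000) = -0.575200
  k2 = f(0.360000, 1.272928) = -0.473735
  y ← 1.480000 + (0.36/2)·(-0.575200 + (-0.473735)) = 1.291192
y(0.36) ≈ 1.2912

1.2912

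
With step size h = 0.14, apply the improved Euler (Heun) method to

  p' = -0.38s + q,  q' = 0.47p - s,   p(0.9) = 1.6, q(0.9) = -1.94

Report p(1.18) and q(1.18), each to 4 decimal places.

0.9346, -2.0635

Heun on (p,q): k1 = f(s_n, state_n); k2 = f(s_n + h, state_n + h·k1); state_{n+1} = state_n + (h/2)·(k1 + k2).
0.900000: (1.600000, -1.940000)
  k1 = (-2.282000, -0.148000)
  predictor → (1.280520, -1.960720)
  k2 = (-2.355920, -0.438156)
  → (1.275346, -1.981031)
1.040000: (1.275346, -1.981031)
  k1 = (-2.376231, -0.440588)
  predictor → (0.942673, -2.042713)
  k2 = (-2.491113, -0.736944)
  → (0.934632, -2.063458)
(p(1.18), q(1.18)) ≈ (0.9346, -2.0635)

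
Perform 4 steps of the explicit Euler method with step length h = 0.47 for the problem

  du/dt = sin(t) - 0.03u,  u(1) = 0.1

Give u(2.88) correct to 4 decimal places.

1.6741

Euler: u_{n+1} = u_n + h·f(t_n, u_n).
t=1.000000, u=0.100000: f=0.838471 → u ← 0.100000 + 0.47·0.838471 = 0.494081
t=1.470000, u=0.494081: f=0.980102 → u ← 0.494081 + 0.47·0.980102 = 0.954729
t=1.940000, u=0.954729: f=0.903973 → u ← 0.954729 + 0.47·0.903973 = 1.379597
t=2.410000, u=1.379597: f=0.626668 → u ← 1.379597 + 0.47·0.626668 = 1.674130
u(2.88) ≈ 1.6741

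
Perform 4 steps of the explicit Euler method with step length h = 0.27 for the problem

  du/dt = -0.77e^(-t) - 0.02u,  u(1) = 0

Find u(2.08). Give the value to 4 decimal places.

Euler: u_{n+1} = u_n + h·f(t_n, u_n).
t=1.000000, u=0.000000: f=-0.283267 → u ← 0.000000 + 0.27·(-0.283267) = -0.076482
t=1.270000, u=-0.076482: f=-0.214711 → u ← -0.076482 + 0.27·(-0.214711) = -0.134454
t=1.540000, u=-0.134454: f=-0.162384 → u ← -0.134454 + 0.27·(-0.162384) = -0.178298
t=1.810000, u=-0.178298: f=-0.122448 → u ← -0.178298 + 0.27·(-0.122448) = -0.211359
u(2.08) ≈ -0.2114

-0.2114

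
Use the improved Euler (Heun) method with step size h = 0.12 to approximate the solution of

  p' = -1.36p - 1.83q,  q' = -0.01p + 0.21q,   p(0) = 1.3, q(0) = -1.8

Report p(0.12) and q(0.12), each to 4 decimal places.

1.4733, -1.8476

Heun on (p,q): k1 = f(t_n, state_n); k2 = f(t_n + h, state_n + h·k1); state_{n+1} = state_n + (h/2)·(k1 + k2).
0.000000: (1.300000, -1.800000)
  k1 = (1.526000, -0.391000)
  predictor → (1.483120, -1.846920)
  k2 = (1.362820, -0.402684)
  → (1.473329, -1.847621)
(p(0.12), q(0.12)) ≈ (1.4733, -1.8476)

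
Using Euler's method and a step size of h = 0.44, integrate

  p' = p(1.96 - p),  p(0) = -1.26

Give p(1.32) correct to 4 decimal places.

-60.0012

Euler: p_{n+1} = p_n + h·f(x_n, p_n).
x=0.000000, p=-1.260000: f=-4.057200 → p ← -1.260000 + 0.44·(-4.057200) = -3.045168
x=0.440000, p=-3.045168: f=-15.241577 → p ← -3.045168 + 0.44·(-15.241577) = -9.751462
x=0.880000, p=-9.751462: f=-114.203878 → p ← -9.751462 + 0.44·(-114.203878) = -60.001168
p(1.32) ≈ -60.0012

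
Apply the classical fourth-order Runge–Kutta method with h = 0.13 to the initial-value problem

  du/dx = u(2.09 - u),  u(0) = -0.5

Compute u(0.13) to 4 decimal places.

RK4: k1 = f(x_n, u_n); k2 = f(x_n + h/2, u_n + (h/2)·k1); k3 = f(x_n + h/2, u_n + (h/2)·k2); k4 = f(x_n + h, u_n + h·k3); u_{n+1} = u_n + (h/6)·(k1 + 2k2 + 2k3 + k4).
x=0.000000, u=-0.500000:
  k1 = f(0.000000, -0.500000) = -1.295000
  k2 = f(0.065000, -0.584175) = -1.562186
  k3 = f(0.065000, -0.601542) = -1.619076
  k4 = f(0.130000, -0.710480) = -1.989685
  u ← -0.500000 + (0.13/6)·(k1 + 2k2 + 2k3 + k4) = -0.709023
u(0.13) ≈ -0.7090

-0.7090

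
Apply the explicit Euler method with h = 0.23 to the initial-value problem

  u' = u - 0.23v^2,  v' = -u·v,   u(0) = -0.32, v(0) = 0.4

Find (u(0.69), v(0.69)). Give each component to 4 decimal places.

-0.6319, 0.5236

Euler on (u,v): u_{n+1} = u_n + h·u', v_{n+1} = v_n + h·v'.
0.000000: (-0.320000, 0.400000); f=(-0.356800, 0.128000) → (-0.402064, 0.429440)
0.230000: (-0.402064, 0.429440); f=(-0.444480, 0.172662) → (-0.504294, 0.469152)
0.460000: (-0.504294, 0.469152); f=(-0.554918, 0.236591) → (-0.631926, 0.523568)
(u(0.69), v(0.69)) ≈ (-0.6319, 0.5236)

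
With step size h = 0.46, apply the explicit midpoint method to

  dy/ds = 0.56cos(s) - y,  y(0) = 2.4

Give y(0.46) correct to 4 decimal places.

1.7415

Midpoint: k1 = f(s_n, y_n); k2 = f(s_n + h/2, y_n + (h/2)·k1); y_{n+1} = y_n + h·k2.
s=0.000000, y=2.400000:
  k1 = f(0.000000, 2.400000) = -1.840000
  k2 = f(0.230000, 1.976800) = -1.431547
  y ← 2.400000 + 0.46·(-1.431547) = 1.741488
y(0.46) ≈ 1.7415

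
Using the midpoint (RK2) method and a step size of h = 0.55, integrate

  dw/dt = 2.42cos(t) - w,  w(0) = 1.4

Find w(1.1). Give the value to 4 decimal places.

Midpoint: k1 = f(t_n, w_n); k2 = f(t_n + h/2, w_n + (h/2)·k1); w_{n+1} = w_n + h·k2.
t=0.000000, w=1.400000:
  k1 = f(0.000000, 1.400000) = 1.020000
  k2 = f(0.275000, 1.680500) = 0.648569
  w ← 1.400000 + 0.55·0.648569 = 1.756713
t=0.550000, w=1.756713:
  k1 = f(0.550000, 1.756713) = 0.306396
  k2 = f(0.825000, 1.840972) = -0.198864
  w ← 1.756713 + 0.55·(-0.198864) = 1.647338
w(1.1) ≈ 1.6473

1.6473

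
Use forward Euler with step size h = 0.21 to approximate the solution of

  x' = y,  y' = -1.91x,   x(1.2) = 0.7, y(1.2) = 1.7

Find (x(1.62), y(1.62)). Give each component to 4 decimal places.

Euler on (x,y): x_{n+1} = x_n + h·x', y_{n+1} = y_n + h·y'.
1.200000: (0.700000, 1.700000); f=(1.700000, -1.337000) → (1.057000, 1.419230)
1.410000: (1.057000, 1.419230); f=(1.419230, -2.018870) → (1.355038, 0.995267)
(x(1.62), y(1.62)) ≈ (1.3550, 0.9953)

1.3550, 0.9953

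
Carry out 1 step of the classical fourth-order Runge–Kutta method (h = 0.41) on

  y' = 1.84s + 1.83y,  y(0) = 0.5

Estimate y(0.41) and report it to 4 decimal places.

RK4: k1 = f(s_n, y_n); k2 = f(s_n + h/2, y_n + (h/2)·k1); k3 = f(s_n + h/2, y_n + (h/2)·k2); k4 = f(s_n + h, y_n + h·k3); y_{n+1} = y_n + (h/6)·(k1 + 2k2 + 2k3 + k4).
s=0.000000, y=0.500000:
  k1 = f(0.000000, 0.500000) = 0.915000
  k2 = f(0.205000, 0.687575) = 1.635462
  k3 = f(0.205000, 0.835270) = 1.905744
  k4 = f(0.410000, 1.281355) = 3.099279
  y ← 0.500000 + (0.41/6)·(k1 + 2k2 + 2k3 + k4) = 1.258274
y(0.41) ≈ 1.2583

1.2583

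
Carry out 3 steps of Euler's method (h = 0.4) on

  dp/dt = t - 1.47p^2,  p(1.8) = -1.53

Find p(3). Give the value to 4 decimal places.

-13.0459

Euler: p_{n+1} = p_n + h·f(t_n, p_n).
t=1.800000, p=-1.530000: f=-1.641123 → p ← -1.530000 + 0.4·(-1.641123) = -2.186449
t=2.200000, p=-2.186449: f=-4.827423 → p ← -2.186449 + 0.4·(-4.827423) = -4.117419
t=2.600000, p=-4.117419: f=-22.321109 → p ← -4.117419 + 0.4·(-22.321109) = -13.045862
p(3) ≈ -13.0459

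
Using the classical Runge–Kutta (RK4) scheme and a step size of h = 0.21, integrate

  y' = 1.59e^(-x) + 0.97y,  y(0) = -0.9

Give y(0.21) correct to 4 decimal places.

RK4: k1 = f(x_n, y_n); k2 = f(x_n + h/2, y_n + (h/2)·k1); k3 = f(x_n + h/2, y_n + (h/2)·k2); k4 = f(x_n + h, y_n + h·k3); y_{n+1} = y_n + (h/6)·(k1 + 2k2 + 2k3 + k4).
x=0.000000, y=-0.900000:
  k1 = f(0.000000, -0.900000) = 0.717000
  k2 = f(0.105000, -0.824715) = 0.631542
  k3 = f(0.105000, -0.833688) = 0.622839
  k4 = f(0.210000, -0.769204) = 0.542701
  y ← -0.900000 + (0.21/6)·(k1 + 2k2 + 2k3 + k4) = -0.768104
y(0.21) ≈ -0.7681

-0.7681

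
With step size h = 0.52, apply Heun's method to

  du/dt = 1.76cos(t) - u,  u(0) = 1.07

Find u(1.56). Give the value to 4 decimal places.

0.8585

Heun: k1 = f(t_n, u_n); k2 = f(t_n + h, u_n + h·k1); u_{n+1} = u_n + (h/2)·(k1 + k2).
t=0.000000, u=1.070000:
  k1 = f(0.000000, 1.070000) = 0.690000
  k2 = f(0.520000, 1.428800) = 0.098562
  u ← 1.070000 + (0.52/2)·(0.690000 + 0.098562) = 1.275026
t=0.520000, u=1.275026:
  k1 = f(0.520000, 1.275026) = 0.252336
  k2 = f(1.040000, 1.406241) = -0.515293
  u ← 1.275026 + (0.52/2)·(0.252336 + (-0.515293)) = 1.206657
t=1.040000, u=1.206657:
  k1 = f(1.040000, 1.206657) = -0.315710
  k2 = f(1.560000, 1.042488) = -1.023487
  u ← 1.206657 + (0.52/2)·(-0.315710 + (-1.023487)) = 0.858466
u(1.56) ≈ 0.8585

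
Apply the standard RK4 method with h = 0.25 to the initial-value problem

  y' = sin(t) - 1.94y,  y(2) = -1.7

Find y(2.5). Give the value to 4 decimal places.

RK4: k1 = f(t_n, y_n); k2 = f(t_n + h/2, y_n + (h/2)·k1); k3 = f(t_n + h/2, y_n + (h/2)·k2); k4 = f(t_n + h, y_n + h·k3); y_{n+1} = y_n + (h/6)·(k1 + 2k2 + 2k3 + k4).
t=2.000000, y=-1.700000:
  k1 = f(2.000000, -1.700000) = 4.207297
  k2 = f(2.125000, -1.174088) = 3.128050
  k3 = f(2.125000, -1.308994) = 3.389768
  k4 = f(2.250000, -0.852558) = 2.432036
  y ← -1.700000 + (0.25/6)·(k1 + 2k2 + 2k3 + k4) = -0.880210
t=2.250000, y=-0.880210:
  k1 = f(2.250000, -0.880210) = 2.485680
  k2 = f(2.375000, -0.569500) = 1.798514
  k3 = f(2.375000, -0.655395) = 1.965152
  k4 = f(2.500000, -0.388922) = 1.352980
  y ← -0.880210 + (0.25/6)·(k1 + 2k2 + 2k3 + k4) = -0.406627
y(2.5) ≈ -0.4066

-0.4066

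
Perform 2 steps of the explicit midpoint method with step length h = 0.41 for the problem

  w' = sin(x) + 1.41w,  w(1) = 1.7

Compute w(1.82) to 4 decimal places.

6.5465

Midpoint: k1 = f(x_n, w_n); k2 = f(x_n + h/2, w_n + (h/2)·k1); w_{n+1} = w_n + h·k2.
x=1.000000, w=1.700000:
  k1 = f(1.000000, 1.700000) = 3.238471
  k2 = f(1.205000, 2.363887) = 4.266919
  w ← 1.700000 + 0.41·4.266919 = 3.449437
x=1.410000, w=3.449437:
  k1 = f(1.410000, 3.449437) = 5.850806
  k2 = f(1.615000, 4.648852) = 7.553905
  w ← 3.449437 + 0.41·7.553905 = 6.546538
w(1.82) ≈ 6.5465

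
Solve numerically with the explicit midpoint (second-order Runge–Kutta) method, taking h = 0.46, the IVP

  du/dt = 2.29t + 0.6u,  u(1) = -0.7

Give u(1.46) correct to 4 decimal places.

Midpoint: k1 = f(t_n, u_n); k2 = f(t_n + h/2, u_n + (h/2)·k1); u_{n+1} = u_n + h·k2.
t=1.000000, u=-0.700000:
  k1 = f(1.000000, -0.700000) = 1.870000
  k2 = f(1.230000, -0.269900) = 2.654760
  u ← -0.700000 + 0.46·2.654760 = 0.521190
u(1.46) ≈ 0.5212

0.5212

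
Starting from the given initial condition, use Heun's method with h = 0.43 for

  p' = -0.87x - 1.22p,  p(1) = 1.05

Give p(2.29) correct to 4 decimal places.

-0.7770

Heun: k1 = f(x_n, p_n); k2 = f(x_n + h, p_n + h·k1); p_{n+1} = p_n + (h/2)·(k1 + k2).
x=1.000000, p=1.050000:
  k1 = f(1.000000, 1.050000) = -2.151000
  k2 = f(1.430000, 0.125070) = -1.396685
  p ← 1.050000 + (0.43/2)·(-2.151000 + (-1.396685)) = 0.287248
x=1.430000, p=0.287248:
  k1 = f(1.430000, 0.287248) = -1.594542
  k2 = f(1.860000, -0.398405) = -1.132145
  p ← 0.287248 + (0.43/2)·(-1.594542 + (-1.132145)) = -0.298990
x=1.860000, p=-0.298990:
  k1 = f(1.860000, -0.298990) = -1.253432
  k2 = f(2.290000, -0.837966) = -0.969982
  p ← -0.298990 + (0.43/2)·(-1.253432 + (-0.969982)) = -0.777024
p(2.29) ≈ -0.7770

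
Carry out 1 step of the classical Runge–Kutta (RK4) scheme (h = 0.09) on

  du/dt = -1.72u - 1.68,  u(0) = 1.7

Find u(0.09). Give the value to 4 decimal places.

RK4: k1 = f(t_n, u_n); k2 = f(t_n + h/2, u_n + (h/2)·k1); k3 = f(t_n + h/2, u_n + (h/2)·k2); k4 = f(t_n + h, u_n + h·k3); u_{n+1} = u_n + (h/6)·(k1 + 2k2 + 2k3 + k4).
t=0.000000, u=1.700000:
  k1 = f(0.000000, 1.700000) = -4.604000
  k2 = f(0.045000, 1.492820) = -4.247650
  k3 = f(0.045000, 1.508856) = -4.275232
  k4 = f(0.090000, 1.315229) = -3.942194
  u ← 1.700000 + (0.09/6)·(k1 + 2k2 + 2k3 + k4) = 1.316121
u(0.09) ≈ 1.3161

1.3161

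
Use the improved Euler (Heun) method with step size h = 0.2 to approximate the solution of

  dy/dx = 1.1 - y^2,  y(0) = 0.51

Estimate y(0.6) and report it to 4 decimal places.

0.8563

Heun: k1 = f(x_n, y_n); k2 = f(x_n + h, y_n + h·k1); y_{n+1} = y_n + (h/2)·(k1 + k2).
x=0.000000, y=0.510000:
  k1 = f(0.000000, 0.510000) = 0.839900
  k2 = f(0.200000, 0.677980) = 0.640343
  y ← 0.510000 + (0.2/2)·(0.839900 + 0.640343) = 0.658024
x=0.200000, y=0.658024:
  k1 = f(0.200000, 0.658024) = 0.667004
  k2 = f(0.400000, 0.791425) = 0.473646
  y ← 0.658024 + (0.2/2)·(0.667004 + 0.473646) = 0.772089
x=0.400000, y=0.772089:
  k1 = f(0.400000, 0.772089) = 0.503878
  k2 = f(0.600000, 0.872865) = 0.338107
  y ← 0.772089 + (0.2/2)·(0.503878 + 0.338107) = 0.856288
y(0.6) ≈ 0.8563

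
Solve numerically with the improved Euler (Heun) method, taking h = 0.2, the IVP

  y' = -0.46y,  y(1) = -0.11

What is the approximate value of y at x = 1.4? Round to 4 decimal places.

Heun: k1 = f(x_n, y_n); k2 = f(x_n + h, y_n + h·k1); y_{n+1} = y_n + (h/2)·(k1 + k2).
x=1.000000, y=-0.110000:
  k1 = f(1.000000, -0.110000) = 0.050600
  k2 = f(1.200000, -0.099880) = 0.045945
  y ← -0.110000 + (0.2/2)·(0.050600 + 0.045945) = -0.100346
x=1.200000, y=-0.100346:
  k1 = f(1.200000, -0.100346) = 0.046159
  k2 = f(1.400000, -0.091114) = 0.041912
  y ← -0.100346 + (0.2/2)·(0.046159 + 0.041912) = -0.091538
y(1.4) ≈ -0.0915

-0.0915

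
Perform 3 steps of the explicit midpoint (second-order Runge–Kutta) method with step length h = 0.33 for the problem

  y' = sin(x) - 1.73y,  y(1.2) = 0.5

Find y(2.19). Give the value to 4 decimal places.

0.5306

Midpoint: k1 = f(x_n, y_n); k2 = f(x_n + h/2, y_n + (h/2)·k1); y_{n+1} = y_n + h·k2.
x=1.200000, y=0.500000:
  k1 = f(1.200000, 0.500000) = 0.067039
  k2 = f(1.365000, 0.511061) = 0.094762
  y ← 0.500000 + 0.33·0.094762 = 0.531272
x=1.530000, y=0.531272:
  k1 = f(1.530000, 0.531272) = 0.080068
  k2 = f(1.695000, 0.544483) = 0.050341
  y ← 0.531272 + 0.33·0.050341 = 0.547884
x=1.860000, y=0.547884:
  k1 = f(1.860000, 0.547884) = 0.010632
  k2 = f(2.025000, 0.549638) = -0.052264
  y ← 0.547884 + 0.33·(-0.052264) = 0.530637
y(2.19) ≈ 0.5306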